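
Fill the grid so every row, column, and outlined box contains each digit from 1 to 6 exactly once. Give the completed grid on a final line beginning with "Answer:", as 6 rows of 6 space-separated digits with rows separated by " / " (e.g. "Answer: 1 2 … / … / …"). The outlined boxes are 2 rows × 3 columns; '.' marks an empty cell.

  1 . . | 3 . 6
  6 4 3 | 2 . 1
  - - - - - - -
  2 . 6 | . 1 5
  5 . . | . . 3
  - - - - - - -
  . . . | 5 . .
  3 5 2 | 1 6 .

Step 1. [r4c3∈{1,4}] box 3 places 4 nowhere but r4c3. So r4c3=4.
Step 2. [r6c6∈{4}] only 4 remains possible at r6c6 ⇒ r6c6=4.
Step 3. [r2c5∈{5}] r2c5 has the single candidate 5 ⇒ r2c5=5.
Step 4. [r5c6∈{2}] r5c6 has the single candidate 2, so r5c6=2.
Step 5. [r5c2∈{1,6}] in row 5, 6 fits only at r5c2 ⇒ r5c2=6.
Step 6. [r3c2∈{3}] only 3 remains possible at r3c2 ⇒ r3c2=3.
Step 7. [r4c5∈{2}] r4c5 is down to just 2. So r4c5=2.
Step 8. [r1c3∈{5}] only 5 remains possible at r1c3. So r1c3=5.
Step 9. [r4c4∈{6}] nothing but 6 survives at r4c4 ⇒ r4c4=6.
Step 10. [r5c3∈{1}] r5c3 is down to just 1 ⇒ r5c3=1.
Step 11. [r1c5∈{4}] r1c5 is down to just 4, so r1c5=4.
Step 12. [r4c2∈{1}] nothing but 1 survives at r4c2 ⇒ r4c2=1.
Step 13. [r5c1∈{4}] nothing but 4 survives at r5c1. So r5c1=4.
Step 14. [r5c5∈{3}] r5c5 has the single candidate 3. So r5c5=3.
Step 15. [r1c2∈{2}] r1c2's peers cover all but 2. So r1c2=2.
Step 16. [r3c4∈{4}] r3c4 is down to just 4. So r3c4=4.

Answer: 1 2 5 3 4 6 / 6 4 3 2 5 1 / 2 3 6 4 1 5 / 5 1 4 6 2 3 / 4 6 1 5 3 2 / 3 5 2 1 6 4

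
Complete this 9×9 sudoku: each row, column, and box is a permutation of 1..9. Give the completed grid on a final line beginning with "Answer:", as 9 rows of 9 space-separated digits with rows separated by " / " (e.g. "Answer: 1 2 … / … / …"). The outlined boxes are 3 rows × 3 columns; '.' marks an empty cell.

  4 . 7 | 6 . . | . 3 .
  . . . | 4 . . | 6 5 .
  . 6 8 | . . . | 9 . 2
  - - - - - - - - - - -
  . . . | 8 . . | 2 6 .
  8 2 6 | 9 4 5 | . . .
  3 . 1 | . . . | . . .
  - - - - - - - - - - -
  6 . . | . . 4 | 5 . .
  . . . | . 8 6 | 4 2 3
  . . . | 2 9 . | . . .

Step 1. [r6c4∈{7}] r6c4's peers cover all but 7. So r6c4=7.
Step 2. [r8c4∈{1,5}] r8c4 is the only open cell in box 8 admitting 5. So r8c4=5.
Step 3. [r8c3∈{9}] nothing but 9 survives at r8c3, so r8c3=9.
Step 4. [r2c1∈{1,2,9}] col 1 places 2 nowhere but r2c1. So r2c1=2.
Step 5. [r4c1∈{5,7,9}] in col 1, 9 fits only at r4c1 ⇒ r4c1=9.
Step 6. [r4c2∈{4,5,7}] box 4 places 7 nowhere but r4c2, so r4c2=7.
Step 7. [r8c2∈{1}] r8c2's peers cover all but 1 ⇒ r8c2=1.
Step 8. [r2c3∈{3}] r2c3 has the single candidate 3 ⇒ r2c3=3.
Step 9. [r3c1∈{1,5}] 1 has one home in col 1: r3c1 ⇒ r3c1=1.
Step 10. [r7c4∈{1,3}] r7c4 is the only open cell in col 4 admitting 1, so r7c4=1.
Step 11. [r1c2∈{5,9}] box 1 places 5 nowhere but r1c2, so r1c2=5.
Step 12. [r1c6∈{1,2,8,9}] in row 1, 9 fits only at r1c6, so r1c6=9.
Step 13. [r6c2∈{4}] r6c2 is down to just 4 ⇒ r6c2=4.
Step 14. [r6c7∈{8}] nothing but 8 survives at r6c7 ⇒ r6c7=8.
Step 15. [r1c7∈{1}] r1c7 has the single candidate 1, so r1c7=1.
Step 16. [r9c7∈{7}] r9c7 has the single candidate 7, so r9c7=7.
Step 17. [r9c6∈{3}] only 3 remains possible at r9c6 ⇒ r9c6=3.
Step 18. [r3c6∈{7}] nothing but 7 survives at r3c6. So r3c6=7.
Step 19. [r9c2∈{8}] nothing but 8 survives at r9c2. So r9c2=8.
Step 20. [r4c6∈{1}] r4c6's peers cover all but 1. So r4c6=1.
Step 21. [r6c8∈{9}] r6c8's peers cover all but 9 ⇒ r6c8=9.
Step 22. [r2c9∈{7,8}] across row 2, 7 lands solely at r2c9 ⇒ r2c9=7.
Step 23. [r4c3∈{5}] r4c3 has the single candidate 5, so r4c3=5.
Step 24. [r9c8∈{1}] r9c8 is down to just 1 ⇒ r9c8=1.
Step 25. [r1c5∈{2}] r1c5 has the single candidate 2, so r1c5=2.
Step 26. [r4c5∈{3}] only 3 remains possible at r4c5, so r4c5=3.
Step 27. [r7c8∈{8}] r7c8 has the single candidate 8 ⇒ r7c8=8.
Step 28. [r9c3∈{4}] r9c3 is down to just 4. So r9c3=4.
Step 29. [r7c3∈{2}] r7c3's peers cover all but 2. So r7c3=2.
Step 30. [r4c9∈{4}] only 4 remains possible at r4c9, so r4c9=4.
Step 31. [r7c5∈{7}] r7c5's peers cover all but 7. So r7c5=7.
Step 32. [r6c6∈{2}] r6c6 has the single candidate 2 ⇒ r6c6=2.
Step 33. [r2c2∈{9}] r2c2 has the single candidate 9. So r2c2=9.
Step 34. [r5c8∈{7}] r5c8's peers cover all but 7 ⇒ r5c8=7.
Step 35. [r6c5∈{6}] r6c5's peers cover all but 6, so r6c5=6.
Step 36. [r3c5∈{5}] r3c5's peers cover all but 5, so r3c5=5.
Step 37. [r9c9∈{6}] r9c9 is down to just 6, so r9c9=6.
Step 38. [r7c2∈{3}] r7c2 has the single candidate 3, so r7c2=3.
Step 39. [r5c9∈{1}] r5c9 is down to just 1 ⇒ r5c9=1.
Step 40. [r7c9∈{9}] nothing but 9 survives at r7c9. So r7c9=9.
Step 41. [r9c1∈{5}] r9c1 has the single candidate 5 ⇒ r9c1=5.
Step 42. [r6c9∈{5}] r6c9's peers cover all but 5. So r6c9=5.
Step 43. [r1c9∈{8}] r1c9 is down to just 8, so r1c9=8.
Step 44. [r8c1∈{7}] r8c1's peers cover all but 7 ⇒ r8c1=7.
Step 45. [r2c5∈{1}] r2c5's peers cover all but 1, so r2c5=1.
Step 46. [r2c6∈{8}] r2c6's peers cover all but 8 ⇒ r2c6=8.
Step 47. [r5c7∈{3}] only 3 remains possible at r5c7 ⇒ r5c7=3.
Step 48. [r3c8∈{4}] r3c8's peers cover all but 4 ⇒ r3c8=4.
Step 49. [r3c4∈{3}] nothing but 3 survives at r3c4. So r3c4=3.

Answer: 4 5 7 6 2 9 1 3 8 / 2 9 3 4 1 8 6 5 7 / 1 6 8 3 5 7 9 4 2 / 9 7 5 8 3 1 2 6 4 / 8 2 6 9 4 5 3 7 1 / 3 4 1 7 6 2 8 9 5 / 6 3 2 1 7 4 5 8 9 / 7 1 9 5 8 6 4 2 3 / 5 8 4 2 9 3 7 1 6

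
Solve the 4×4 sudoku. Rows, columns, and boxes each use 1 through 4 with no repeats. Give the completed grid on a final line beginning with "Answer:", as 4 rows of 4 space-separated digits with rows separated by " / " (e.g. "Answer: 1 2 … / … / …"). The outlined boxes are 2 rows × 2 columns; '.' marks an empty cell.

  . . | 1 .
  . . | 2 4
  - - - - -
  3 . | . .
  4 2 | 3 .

Step 1. [r3c2∈{1}] only 1 remains possible at r3c2. So r3c2=1.
Step 2. [r2c2∈{3}] nothing but 3 survives at r2c2, so r2c2=3.
Step 3. [r3c3∈{4}] only 4 remains possible at r3c3 ⇒ r3c3=4.
Step 4. [r1c2∈{4}] r1c2 is down to just 4 ⇒ r1c2=4.
Step 5. [r1c4∈{3}] r1c4 is down to just 3. So r1c4=3.
Step 6. [r4c4∈{1}] r4c4 has the single candidate 1 ⇒ r4c4=1.
Step 7. [r3c4∈{2}] only 2 remains possible at r3c4 ⇒ r3c4=2.
Step 8. [r2c1∈{1}] nothing but 1 survives at r2c1, so r2c1=1.
Step 9. [r1c1∈{2}] r1c1 has the single candidate 2 ⇒ r1c1=2.

Answer: 2 4 1 3 / 1 3 2 4 / 3 1 4 2 / 4 2 3 1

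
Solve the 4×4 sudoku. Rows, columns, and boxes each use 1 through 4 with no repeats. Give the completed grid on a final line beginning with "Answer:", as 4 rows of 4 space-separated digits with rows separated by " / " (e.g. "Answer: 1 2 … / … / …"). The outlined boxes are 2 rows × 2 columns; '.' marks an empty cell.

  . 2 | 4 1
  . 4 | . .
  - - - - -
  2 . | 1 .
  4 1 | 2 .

Step 1. [r4c4∈{3}] r4c4 has the single candidate 3, so r4c4=3.
Step 2. [r2c1∈{1,3}] r2c1 is the only open cell in row 2 admitting 1 ⇒ r2c1=1.
Step 3. [r3c4∈{4}] r3c4's peers cover all but 4, so r3c4=4.
Step 4. [r3c2∈{3}] r3c2 has the single candidate 3, so r3c2=3.
Step 5. [r2c4∈{2}] r2c4's peers cover all but 2 ⇒ r2c4=2.
Step 6. [r2c3∈{3}] nothing but 3 survives at r2c3 ⇒ r2c3=3.
Step 7. [r1c1∈{3}] r1c1 has the single candidate 3 ⇒ r1c1=3.

Answer: 3 2 4 1 / 1 4 3 2 / 2 3 1 4 / 4 1 2 3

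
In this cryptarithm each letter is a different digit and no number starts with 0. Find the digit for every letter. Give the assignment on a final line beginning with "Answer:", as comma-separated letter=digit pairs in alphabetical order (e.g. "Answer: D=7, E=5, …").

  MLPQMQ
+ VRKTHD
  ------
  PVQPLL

Step 1. [col 1: Q + D ≡ L (mod 10)] no forcing yet in column 1 (carry-in 0); D=1 is free and consistent — try it. So D=1.
Step 2. [col 1: Q + D ≡ L (mod 10)] column 1 (Q + D ≡ L (mod 10), carry-in 0) doesn't pin L yet; pick L=8 and continue ⇒ L=8.
Step 3. [col 1: Q + D ≡ L (mod 10)] from column 1 (D=1, L=8, carry-in 0, digits 1,8 already taken and all letters distinct): Q must equal 7, so Q=7.
Step 4. [col 2: M + H ≡ L (mod 10)] M=3 is one option consistent with column 2 (M + H ≡ L (mod 10), carry-in 0) — take it ⇒ M=3.
Step 5. [col 2: M + H ≡ L (mod 10)] in column 2 we have M+H≡L with carry-in 0; given M=3, L=8 and digits 1,3,7,8 already taken and all letters distinct, that pins H to 5 ⇒ H=5.
Step 6. [col 3: Q + T ≡ P (mod 10)] T=9 is one option consistent with column 3 (Q + T ≡ P (mod 10), carry-in 0) — take it ⇒ T=9.
Step 7. [col 3: Q + T ≡ P (mod 10)] column 3 reads Q+T+carry(0)=P with Q=7, T=9; with digits 1,3,5,7,8,9 already taken and all letters distinct, the only value for P is 6 ⇒ P=6.
Step 8. [col 4: P + K ≡ Q (mod 10)] column 4 reads P+K+carry(1)=Q with P=6, Q=7; with digits 1,3,5,6,7,8,9 already taken and all letters distinct, the only value for K is 0 ⇒ K=0.
Step 9. [col 5: L + R ≡ V (mod 10)] column 5: given L=8, carry-in 0, and digits 0,1,3,5,6,7,8,9 already taken and all letters distinct, L+R≡V (mod 10) forces R=4 ⇒ R=4.
Step 10. [col 5: L + R ≡ V (mod 10)] from column 5 (L=8, R=4, carry-in 0, digits 0,1,3,4,5,6,7,8,9 already taken and all letters distinct): V must equal 2, so V=2.

Answer: D=1, H=5, K=0, L=8, M=3, P=6, Q=7, R=4, T=9, V=2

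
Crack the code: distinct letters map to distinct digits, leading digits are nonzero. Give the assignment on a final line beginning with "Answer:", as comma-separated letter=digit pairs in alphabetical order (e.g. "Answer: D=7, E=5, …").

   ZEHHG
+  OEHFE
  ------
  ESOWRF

Step 1. [col 1: G + E ≡ F (mod 10)] no forcing yet in column 1 (carry-in 0); E=1 is free and consistent — try it. So E=1.
Step 2. [col 1: G + E ≡ F (mod 10)] column 1 (G + E ≡ F (mod 10), carry-in 0) doesn't pin F yet; pick F=6 and continue. So F=6.
Step 3. [col 1: G + E ≡ F (mod 10)] from column 1 (E=1, F=6, carry-in 0, digits 1,6 already taken and all letters distinct): G must equal 5, so G=5.
Step 4. [col 2: H + F ≡ R (mod 10)] H=8 is one option consistent with column 2 (H + F ≡ R (mod 10), carry-in 0) — take it ⇒ H=8.
Step 5. [col 2: H + F ≡ R (mod 10)] in column 2 we have H+F≡R with carry-in 0; given H=8, F=6 and digits 1,5,6,8 already taken and all letters distinct, that pins R to 4 ⇒ R=4.
Step 6. [col 3: H + H ≡ W (mod 10)] column 3: given H=8, carry-in 1, and digits 1,4,5,6,8 already taken and all letters distinct, H+H≡W (mod 10) forces W=7. So W=7.
Step 7. [col 4: E + E ≡ O (mod 10)] in column 4 we have E+E≡O with carry-in 1; given E=1 and digits 1,4,5,6,7,8 already taken and all letters distinct, that pins O to 3. So O=3.
Step 8. [col 5: Z + O ≡ S (mod 10)] column 5: given O=3, carry-in 0, and digits 1,3,4,5,6,7,8 already taken and all letters distinct, Z+O≡S (mod 10) forces Z=9 ⇒ Z=9.
Step 9. [col 5: Z + O ≡ S (mod 10)] column 5: given Z=9, O=3, carry-in 0, and digits 1,3,4,5,6,7,8,9 already taken and all letters distinct, Z+O≡S (mod 10) forces S=2, so S=2.

Answer: E=1, F=6, G=5, H=8, O=3, R=4, S=2, W=7, Z=9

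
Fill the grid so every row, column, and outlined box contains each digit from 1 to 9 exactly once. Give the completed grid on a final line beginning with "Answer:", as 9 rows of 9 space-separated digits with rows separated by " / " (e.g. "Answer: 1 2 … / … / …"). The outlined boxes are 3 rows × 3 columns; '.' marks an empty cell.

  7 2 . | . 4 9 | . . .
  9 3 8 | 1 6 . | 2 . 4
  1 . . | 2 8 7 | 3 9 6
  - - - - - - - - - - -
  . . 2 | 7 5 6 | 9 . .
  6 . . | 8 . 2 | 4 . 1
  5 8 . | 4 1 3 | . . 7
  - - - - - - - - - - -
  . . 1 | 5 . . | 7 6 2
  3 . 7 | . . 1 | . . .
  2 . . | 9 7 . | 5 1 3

Step 1. [r8c2∈{4,5,6,9}] r8c2 is the only open cell in row 8 admitting 5. So r8c2=5.
Step 2. [r3c2∈{4}] r3c2's peers cover all but 4, so r3c2=4.
Step 3. [r1c9∈{5,8}] across col 9, 5 lands solely at r1c9 ⇒ r1c9=5.
Step 4. [r1c8∈{8}] r1c8 is down to just 8 ⇒ r1c8=8.
Step 5. [r9c3∈{4,6}] col 3 places 4 nowhere but r9c3. So r9c3=4.
Step 6. [r6c3∈{9}] r6c3 has the single candidate 9. So r6c3=9.
Step 7. [r7c6∈{4,8}] across row 7, 4 lands solely at r7c6 ⇒ r7c6=4.
Step 8. [r4c9∈{8}] nothing but 8 survives at r4c9. So r4c9=8.
Step 9. [r4c8∈{3}] only 3 remains possible at r4c8. So r4c8=3.
Step 10. [r6c8∈{2}] r6c8 is down to just 2. So r6c8=2.
Step 11. [r3c3∈{5}] r3c3 has the single candidate 5 ⇒ r3c3=5.
Step 12. [r5c5∈{9}] only 9 remains possible at r5c5, so r5c5=9.
Step 13. [r9c6∈{8}] nothing but 8 survives at r9c6. So r9c6=8.
Step 14. [r8c4∈{6}] r8c4 has the single candidate 6 ⇒ r8c4=6.
Step 15. [r8c9∈{9}] nothing but 9 survives at r8c9. So r8c9=9.
Step 16. [r4c1∈{4}] r4c1 is down to just 4 ⇒ r4c1=4.
Step 17. [r5c8∈{5}] r5c8's peers cover all but 5 ⇒ r5c8=5.
Step 18. [r4c2∈{1}] nothing but 1 survives at r4c2. So r4c2=1.
Step 19. [r9c2∈{6}] nothing but 6 survives at r9c2. So r9c2=6.
Step 20. [r2c8∈{7}] r2c8's peers cover all but 7 ⇒ r2c8=7.
Step 21. [r7c2∈{9}] r7c2's peers cover all but 9 ⇒ r7c2=9.
Step 22. [r5c3∈{3}] r5c3 has the single candidate 3. So r5c3=3.
Step 23. [r8c5∈{2}] r8c5 is down to just 2. So r8c5=2.
Step 24. [r6c7∈{6}] r6c7 has the single candidate 6, so r6c7=6.
Step 25. [r1c7∈{1}] r1c7 has the single candidate 1. So r1c7=1.
Step 26. [r1c3∈{6}] nothing but 6 survives at r1c3. So r1c3=6.
Step 27. [r5c2∈{7}] r5c2 has the single candidate 7, so r5c2=7.
Step 28. [r2c6∈{5}] r2c6's peers cover all but 5. So r2c6=5.
Step 29. [r8c7∈{8}] r8c7 is down to just 8. So r8c7=8.
Step 30. [r7c5∈{3}] r7c5 has the single candidate 3 ⇒ r7c5=3.
Step 31. [r1c4∈{3}] r1c4 is down to just 3 ⇒ r1c4=3.
Step 32. [r8c8∈{4}] nothing but 4 survives at r8c8. So r8c8=4.
Step 33. [r7c1∈{8}] r7c1 has the single candidate 8. So r7c1=8.

Answer: 7 2 6 3 4 9 1 8 5 / 9 3 8 1 6 5 2 7 4 / 1 4 5 2 8 7 3 9 6 / 4 1 2 7 5 6 9 3 8 / 6 7 3 8 9 2 4 5 1 / 5 8 9 4 1 3 6 2 7 / 8 9 1 5 3 4 7 6 2 / 3 5 7 6 2 1 8 4 9 / 2 6 4 9 7 8 5 1 3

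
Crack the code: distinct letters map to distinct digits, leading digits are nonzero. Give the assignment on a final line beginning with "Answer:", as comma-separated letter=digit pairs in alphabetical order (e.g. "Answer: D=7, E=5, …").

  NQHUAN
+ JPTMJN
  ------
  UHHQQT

Step 1. [col 1: N + N ≡ T (mod 10)] N=5 is one option consistent with column 1 (N + N ≡ T (mod 10), carry-in 0) — take it. So N=5.
Step 2. [col 1: N + N ≡ T (mod 10)] column 1 reads N+N+carry(0)=T with N=5; with digits 5 already taken and all letters distinct, the only value for T is 0, so T=0.
Step 3. [col 2: A + J ≡ Q (mod 10)] A=6 is one option consistent with column 2 (A + J ≡ Q (mod 10), carry-in 1) — take it. So A=6.
Step 4. [col 2: A + J ≡ Q (mod 10)] Q=9 is one option consistent with column 2 (A + J ≡ Q (mod 10), carry-in 1) — take it. So Q=9.
Step 5. [col 2: A + J ≡ Q (mod 10)] from column 2 (A=6, Q=9, carry-in 1, digits 0,5,6,9 already taken and all letters distinct): J must equal 2 ⇒ J=2.
Step 6. [col 3: U + M ≡ Q (mod 10)] column 3 (U + M ≡ Q (mod 10), carry-in 0) doesn't pin M yet; pick M=1 and continue, so M=1.
Step 7. [col 3: U + M ≡ Q (mod 10)] in column 3 we have U+M≡Q with carry-in 0; given M=1, Q=9 and digits 0,1,2,5,6,9 already taken and all letters distinct, that pins U to 8, so U=8.
Step 8. [col 4: H + T ≡ H (mod 10)] H=3 is one option consistent with column 4 (H + T ≡ H (mod 10), carry-in 0) — take it. So H=3.
Step 9. [col 5: Q + P ≡ H (mod 10)] column 5: given Q=9, H=3, carry-in 0, and digits 0,1,2,3,5,6,8,9 already taken and all letters distinct, Q+P≡H (mod 10) forces P=4 ⇒ P=4.

Answer: A=6, H=3, J=2, M=1, N=5, P=4, Q=9, T=0, U=8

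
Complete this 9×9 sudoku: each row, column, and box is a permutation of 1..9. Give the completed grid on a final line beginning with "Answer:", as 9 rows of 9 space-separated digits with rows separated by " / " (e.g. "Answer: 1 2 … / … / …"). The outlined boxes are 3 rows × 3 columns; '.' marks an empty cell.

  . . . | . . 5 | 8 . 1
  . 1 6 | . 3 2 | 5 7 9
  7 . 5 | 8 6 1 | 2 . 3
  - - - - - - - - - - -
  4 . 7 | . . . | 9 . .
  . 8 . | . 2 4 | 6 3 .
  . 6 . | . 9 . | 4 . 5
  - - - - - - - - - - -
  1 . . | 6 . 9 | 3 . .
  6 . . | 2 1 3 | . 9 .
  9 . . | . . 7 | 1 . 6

Step 1. [r8c2∈{4,5,7}] in row 8, 5 fits only at r8c2, so r8c2=5.
Step 2. [r3c8∈{4}] r3c8 has the single candidate 4, so r3c8=4.
Step 3. [r1c4∈{4,7,9}] r1c4 is the only open cell in col 4 admitting 9 ⇒ r1c4=9.
Step 4. [r7c2∈{2,4,7}] r7c2 is the only open cell in col 2 admitting 7. So r7c2=7.
Step 5. [r6c6∈{8}] nothing but 8 survives at r6c6, so r6c6=8.
Step 6. [r4c5∈{5}] only 5 remains possible at r4c5, so r4c5=5.
Step 7. [r7c8∈{2,5,8}] row 7 places 5 nowhere but r7c8 ⇒ r7c8=5.
Step 8. [r6c4∈{1,3,7}] across row 6, 7 lands solely at r6c4. So r6c4=7.
Step 9. [r4c4∈{1,3}] in col 4, 3 fits only at r4c4. So r4c4=3.
Step 10. [r4c2∈{2}] r4c2 is down to just 2 ⇒ r4c2=2.
Step 11. [r7c9∈{2,4,8}] across col 9, 2 lands solely at r7c9, so r7c9=2.
Step 12. [r9c8∈{8}] only 8 remains possible at r9c8 ⇒ r9c8=8.
Step 13. [r9c5∈{4}] r9c5's peers cover all but 4 ⇒ r9c5=4.
Step 14. [r7c3∈{4,8}] row 7 places 4 nowhere but r7c3 ⇒ r7c3=4.
Step 15. [r9c2∈{3}] r9c2 has the single candidate 3. So r9c2=3.
Step 16. [r6c1∈{3}] nothing but 3 survives at r6c1. So r6c1=3.
Step 17. [r6c3∈{1}] r6c3 is down to just 1, so r6c3=1.
Step 18. [r8c9∈{4,7}] r8c9 is the only open cell in row 8 admitting 4, so r8c9=4.
Step 19. [r9c3∈{2}] r9c3's peers cover all but 2 ⇒ r9c3=2.
Step 20. [r5c4∈{1}] nothing but 1 survives at r5c4 ⇒ r5c4=1.
Step 21. [r6c8∈{2}] nothing but 2 survives at r6c8 ⇒ r6c8=2.
Step 22. [r1c5∈{7}] only 7 remains possible at r1c5, so r1c5=7.
Step 23. [r9c4∈{5}] nothing but 5 survives at r9c4. So r9c4=5.
Step 24. [r4c9∈{8}] only 8 remains possible at r4c9. So r4c9=8.
Step 25. [r2c4∈{4}] r2c4's peers cover all but 4, so r2c4=4.
Step 26. [r8c7∈{7}] r8c7 is down to just 7. So r8c7=7.
Step 27. [r5c3∈{9}] r5c3's peers cover all but 9, so r5c3=9.
Step 28. [r1c2∈{4}] only 4 remains possible at r1c2, so r1c2=4.
Step 29. [r2c1∈{8}] r2c1 has the single candidate 8 ⇒ r2c1=8.
Step 30. [r7c5∈{8}] r7c5 has the single candidate 8. So r7c5=8.
Step 31. [r3c2∈{9}] nothing but 9 survives at r3c2 ⇒ r3c2=9.
Step 32. [r1c3∈{3}] nothing but 3 survives at r1c3, so r1c3=3.
Step 33. [r1c1∈{2}] r1c1 has the single candidate 2, so r1c1=2.
Step 34. [r8c3∈{8}] r8c3 is down to just 8. So r8c3=8.
Step 35. [r5c9∈{7}] nothing but 7 survives at r5c9, so r5c9=7.
Step 36. [r5c1∈{5}] r5c1 is down to just 5, so r5c1=5.
Step 37. [r4c6∈{6}] nothing but 6 survives at r4c6. So r4c6=6.
Step 38. [r4c8∈{1}] only 1 remains possible at r4c8, so r4c8=1.
Step 39. [r1c8∈{6}] r1c8 is down to just 6. So r1c8=6.

Answer: 2 4 3 9 7 5 8 6 1 / 8 1 6 4 3 2 5 7 9 / 7 9 5 8 6 1 2 4 3 / 4 2 7 3 5 6 9 1 8 / 5 8 9 1 2 4 6 3 7 / 3 6 1 7 9 8 4 2 5 / 1 7 4 6 8 9 3 5 2 / 6 5 8 2 1 3 7 9 4 / 9 3 2 5 4 7 1 8 6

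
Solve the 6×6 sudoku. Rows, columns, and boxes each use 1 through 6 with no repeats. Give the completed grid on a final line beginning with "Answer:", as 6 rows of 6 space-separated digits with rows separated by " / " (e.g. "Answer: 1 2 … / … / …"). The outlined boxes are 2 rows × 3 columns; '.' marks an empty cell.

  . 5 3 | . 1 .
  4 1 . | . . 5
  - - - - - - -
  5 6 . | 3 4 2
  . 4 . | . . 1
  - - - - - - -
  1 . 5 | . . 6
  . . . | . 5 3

Step 1. [r6c2∈{2}] nothing but 2 survives at r6c2. So r6c2=2.
Step 2. [r5c4∈{2,4}] in row 5, 4 fits only at r5c4, so r5c4=4.
Step 3. [r4c3∈{2}] nothing but 2 survives at r4c3. So r4c3=2.
Step 4. [r2c3∈{6}] r2c3 has the single candidate 6 ⇒ r2c3=6.
Step 5. [r1c4∈{2,6}] across row 1, 6 lands solely at r1c4, so r1c4=6.
Step 6. [r2c5∈{2,3}] r2c5 is the only open cell in row 2 admitting 3. So r2c5=3.
Step 7. [r3c3∈{1}] only 1 remains possible at r3c3 ⇒ r3c3=1.
Step 8. [r5c5∈{2}] r5c5's peers cover all but 2 ⇒ r5c5=2.
Step 9. [r4c5∈{6}] r4c5's peers cover all but 6. So r4c5=6.
Step 10. [r6c4∈{1}] nothing but 1 survives at r6c4, so r6c4=1.
Step 11. [r4c4∈{5}] r4c4's peers cover all but 5, so r4c4=5.
Step 12. [r6c1∈{6}] only 6 remains possible at r6c1 ⇒ r6c1=6.
Step 13. [r1c1∈{2}] r1c1 has the single candidate 2, so r1c1=2.
Step 14. [r4c1∈{3}] only 3 remains possible at r4c1. So r4c1=3.
Step 15. [r2c4∈{2}] only 2 remains possible at r2c4, so r2c4=2.
Step 16. [r6c3∈{4}] r6c3's peers cover all but 4. So r6c3=4.
Step 17. [r5c2∈{3}] only 3 remains possible at r5c2 ⇒ r5c2=3.
Step 18. [r1c6∈{4}] r1c6 is down to just 4 ⇒ r1c6=4.

Answer: 2 5 3 6 1 4 / 4 1 6 2 3 5 / 5 6 1 3 4 2 / 3 4 2 5 6 1 / 1 3 5 4 2 6 / 6 2 4 1 5 3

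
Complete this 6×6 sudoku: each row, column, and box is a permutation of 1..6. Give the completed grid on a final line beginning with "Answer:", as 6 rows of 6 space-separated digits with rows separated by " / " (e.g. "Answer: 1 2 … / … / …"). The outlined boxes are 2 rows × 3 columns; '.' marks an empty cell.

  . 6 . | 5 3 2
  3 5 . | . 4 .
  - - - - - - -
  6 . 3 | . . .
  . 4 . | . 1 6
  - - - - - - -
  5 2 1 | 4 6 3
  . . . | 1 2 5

Step 1. [r6c1∈{4}] nothing but 4 survives at r6c1, so r6c1=4.
Step 2. [r4c1∈{2}] only 2 remains possible at r4c1, so r4c1=2.
Step 3. [r4c4∈{3}] r4c4's peers cover all but 3 ⇒ r4c4=3.
Step 4. [r1c3∈{4}] r1c3 is down to just 4. So r1c3=4.
Step 5. [r2c3∈{2}] nothing but 2 survives at r2c3. So r2c3=2.
Step 6. [r4c3∈{5}] only 5 remains possible at r4c3 ⇒ r4c3=5.
Step 7. [r3c4∈{2}] r3c4 has the single candidate 2 ⇒ r3c4=2.
Step 8. [r6c2∈{3}] r6c2 is down to just 3, so r6c2=3.
Step 9. [r2c4∈{6}] nothing but 6 survives at r2c4, so r2c4=6.
Step 10. [r6c3∈{6}] only 6 remains possible at r6c3, so r6c3=6.
Step 11. [r2c6∈{1}] r2c6 is down to just 1, so r2c6=1.
Step 12. [r3c6∈{4}] r3c6 has the single candidate 4. So r3c6=4.
Step 13. [r3c5∈{5}] only 5 remains possible at r3c5, so r3c5=5.
Step 14. [r1c1∈{1}] r1c1 is down to just 1, so r1c1=1.
Step 15. [r3c2∈{1}] r3c2 has the single candidate 1, so r3c2=1.

Answer: 1 6 4 5 3 2 / 3 5 2 6 4 1 / 6 1 3 2 5 4 / 2 4 5 3 1 6 / 5 2 1 4 6 3 / 4 3 6 1 2 5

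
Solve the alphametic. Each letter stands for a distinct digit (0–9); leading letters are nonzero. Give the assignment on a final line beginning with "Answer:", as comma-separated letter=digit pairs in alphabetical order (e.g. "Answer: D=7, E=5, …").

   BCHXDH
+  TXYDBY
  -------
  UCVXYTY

Step 1. [U] the sum has 7 digits but both addends have 6; that extra leading digit U is the final carry, namely 1. So U=1.
Step 2. [col 1: H + Y ≡ Y (mod 10)] from column 1 (nothing yet, carry-in 0, digits 1 already taken and all letters distinct): H must equal 0 ⇒ H=0.
Step 3. [col 1: H + Y ≡ Y (mod 10)] column 1 (H + Y ≡ Y (mod 10), carry-in 0) doesn't pin Y yet; pick Y=3 and continue, so Y=3.
Step 4. [col 2: D + B ≡ T (mod 10)] several values work for B in column 2 (D + B ≡ T (mod 10), carry-in 0); try B=7 ⇒ B=7.
Step 5. [col 2: D + B ≡ T (mod 10)] T=5 is one option consistent with column 2 (D + B ≡ T (mod 10), carry-in 0) — take it. So T=5.
Step 6. [col 2: D + B ≡ T (mod 10)] in column 2 we have D+B≡T with carry-in 0; given B=7, T=5 and digits 0,1,3,5,7 already taken and all letters distinct, that pins D to 8 ⇒ D=8.
Step 7. [col 3: X + D ≡ Y (mod 10)] column 3 reads X+D+carry(1)=Y with D=8, Y=3; with digits 0,1,3,5,7,8 already taken and all letters distinct, the only value for X is 4 ⇒ X=4.
Step 8. [col 5: C + X ≡ V (mod 10)] from column 5 (X=4, carry-in 0, digits 0,1,3,4,5,7,8 already taken and all letters distinct): V must equal 6, so V=6.
Step 9. [col 5: C + X ≡ V (mod 10)] column 5 reads C+X+carry(0)=V with X=4, V=6; with digits 0,1,3,4,5,6,7,8 already taken and all letters distinct, the only value for C is 2. So C=2.

Answer: B=7, C=2, D=8, H=0, T=5, U=1, V=6, X=4, Y=3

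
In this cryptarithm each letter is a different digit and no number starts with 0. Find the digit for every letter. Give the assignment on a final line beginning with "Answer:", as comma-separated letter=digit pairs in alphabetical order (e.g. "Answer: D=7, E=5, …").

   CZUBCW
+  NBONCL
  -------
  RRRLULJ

Step 1. [col 1: W + L ≡ J (mod 10)] column 1 (W + L ≡ J (mod 10), carry-in 0) doesn't pin J yet; pick J=9 and continue, so J=9.
Step 2. [col 1: W + L ≡ J (mod 10)] L=6 is one option consistent with column 1 (W + L ≡ J (mod 10), carry-in 0) — take it, so L=6.
Step 3. [R] the sum has 7 digits but both addends have 6; that extra leading digit R is the final carry, namely 1. So R=1.
Step 4. [col 1: W + L ≡ J (mod 10)] column 1: given L=6, J=9, carry-in 0, and digits 1,6,9 already taken and all letters distinct, W+L≡J (mod 10) forces W=3, so W=3.
Step 5. [col 2: C + C ≡ L (mod 10)] from column 2 (L=6, carry-in 0, digits 1,3,6,9 already taken and all letters distinct): C must equal 8, so C=8.
Step 6. [col 3: B + N ≡ U (mod 10)] several values work for N in column 3 (B + N ≡ U (mod 10), carry-in 1); try N=2. So N=2.
Step 7. [col 3: B + N ≡ U (mod 10)] U=0 is one option consistent with column 3 (B + N ≡ U (mod 10), carry-in 1) — take it. So U=0.
Step 8. [col 3: B + N ≡ U (mod 10)] from column 3 (N=2, U=0, carry-in 1, digits 0,1,2,3,6,8,9 already taken and all letters distinct): B must equal 7 ⇒ B=7.
Step 9. [col 4: U + O ≡ L (mod 10)] column 4: given U=0, L=6, carry-in 1, and digits 0,1,2,3,6,7,8,9 already taken and all letters distinct, U+O≡L (mod 10) forces O=5. So O=5.
Step 10. [col 5: Z + B ≡ R (mod 10)] column 5: given B=7, R=1, carry-in 0, and digits 0,1,2,3,5,6,7,8,9 already taken and all letters distinct, Z+B≡R (mod 10) forces Z=4, so Z=4.

Answer: B=7, C=8, J=9, L=6, N=2, O=5, R=1, U=0, W=3, Z=4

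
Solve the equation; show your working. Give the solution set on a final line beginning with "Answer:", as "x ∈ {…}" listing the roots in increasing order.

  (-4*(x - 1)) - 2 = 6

Step 1. [(-4*(x - 1)) - 2 = 6] 2 comes off first (add 2). So sub: -4*(x - 1) = 8.
Step 2. [-4*(x - 1) = 8] -4·(inner) — divide through by -4. So div: x - 1 = -2.
Step 3. [x - 1 = -2] peel the -1: add 1 from each side, so sub: x = -1.

Answer: x ∈ {-1}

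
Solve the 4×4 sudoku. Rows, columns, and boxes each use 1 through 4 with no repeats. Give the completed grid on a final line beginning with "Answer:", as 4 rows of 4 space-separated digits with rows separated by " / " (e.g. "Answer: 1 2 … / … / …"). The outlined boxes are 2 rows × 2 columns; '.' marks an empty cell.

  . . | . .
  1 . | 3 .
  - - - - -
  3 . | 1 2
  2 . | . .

Step 1. [r1c1∈{4}] nothing but 4 survives at r1c1 ⇒ r1c1=4.
Step 2. [r4c3∈{4}] r4c3 has the single candidate 4. So r4c3=4.
Step 3. [r2c2∈{2}] only 2 remains possible at r2c2. So r2c2=2.
Step 4. [r2c4∈{4}] r2c4 has the single candidate 4 ⇒ r2c4=4.
Step 5. [r4c4∈{3}] r4c4 is down to just 3. So r4c4=3.
Step 6. [r1c4∈{1}] r1c4 is down to just 1 ⇒ r1c4=1.
Step 7. [r4c2∈{1}] r4c2's peers cover all but 1. So r4c2=1.
Step 8. [r3c2∈{4}] nothing but 4 survives at r3c2, so r3c2=4.
Step 9. [r1c3∈{2}] only 2 remains possible at r1c3 ⇒ r1c3=2.
Step 10. [r1c2∈{3}] only 3 remains possible at r1c2 ⇒ r1c2=3.

Answer: 4 3 2 1 / 1 2 3 4 / 3 4 1 2 / 2 1 4 3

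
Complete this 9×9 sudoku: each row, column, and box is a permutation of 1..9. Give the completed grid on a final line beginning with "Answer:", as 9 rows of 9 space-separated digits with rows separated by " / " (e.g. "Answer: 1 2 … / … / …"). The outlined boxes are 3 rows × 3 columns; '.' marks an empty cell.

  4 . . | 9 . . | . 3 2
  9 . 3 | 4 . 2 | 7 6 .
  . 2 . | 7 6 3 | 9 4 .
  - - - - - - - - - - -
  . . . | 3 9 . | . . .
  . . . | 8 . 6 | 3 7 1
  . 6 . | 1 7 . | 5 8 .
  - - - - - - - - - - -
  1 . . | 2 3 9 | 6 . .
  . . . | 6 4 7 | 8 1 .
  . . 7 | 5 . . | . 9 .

Step 1. [r3c3∈{1,5,8}] 1 has one home in row 3: r3c3, so r3c3=1.
Step 2. [r2c5∈{1,5,8}] r2c5 is the only open cell in row 2 admitting 1, so r2c5=1.
Step 3. [r7c8∈{5}] only 5 remains possible at r7c8 ⇒ r7c8=5.
Step 4. [r9c5∈{8}] r9c5 has the single candidate 8. So r9c5=8.
Step 5. [r1c5∈{5}] r1c5 is down to just 5 ⇒ r1c5=5.
Step 6. [r4c1∈{2,5,7,8}] across col 1, 7 lands solely at r4c1 ⇒ r4c1=7.
Step 7. [r3c1∈{5,8}] r3c1 is the only open cell in col 1 admitting 8. So r3c1=8.
Step 8. [r2c2∈{5}] r2c2 is down to just 5. So r2c2=5.
Step 9. [r8c9∈{3}] r8c9's peers cover all but 3. So r8c9=3.
Step 10. [r9c9∈{4}] r9c9 has the single candidate 4, so r9c9=4.
Step 11. [r4c7∈{2,4}] in col 7, 4 fits only at r4c7, so r4c7=4.
Step 12. [r9c1∈{2,3,6}] across row 9, 6 lands solely at r9c1 ⇒ r9c1=6.
Step 13. [r8c2∈{9}] only 9 remains possible at r8c2 ⇒ r8c2=9.
Step 14. [r5c3∈{2,4,5,9}] in row 5, 9 fits only at r5c3. So r5c3=9.
Step 15. [r5c1∈{2,5}] in row 5, 5 fits only at r5c1 ⇒ r5c1=5.
Step 16. [r8c1∈{2}] nothing but 2 survives at r8c1 ⇒ r8c1=2.
Step 17. [r5c2∈{4}] r5c2 has the single candidate 4, so r5c2=4.
Step 18. [r7c2∈{8}] only 8 remains possible at r7c2 ⇒ r7c2=8.
Step 19. [r4c8∈{2}] nothing but 2 survives at r4c8. So r4c8=2.
Step 20. [r9c6∈{1}] r9c6's peers cover all but 1. So r9c6=1.
Step 21. [r6c6∈{4}] only 4 remains possible at r6c6 ⇒ r6c6=4.
Step 22. [r9c7∈{2}] r9c7 has the single candidate 2 ⇒ r9c7=2.
Step 23. [r1c3∈{6}] r1c3 has the single candidate 6. So r1c3=6.
Step 24. [r9c2∈{3}] r9c2's peers cover all but 3, so r9c2=3.
Step 25. [r6c3∈{2}] only 2 remains possible at r6c3. So r6c3=2.
Step 26. [r7c9∈{7}] only 7 remains possible at r7c9, so r7c9=7.
Step 27. [r5c5∈{2}] r5c5 has the single candidate 2. So r5c5=2.
Step 28. [r4c3∈{8}] r4c3 has the single candidate 8, so r4c3=8.
Step 29. [r6c9∈{9}] r6c9 has the single candidate 9. So r6c9=9.
Step 30. [r1c7∈{1}] r1c7's peers cover all but 1, so r1c7=1.
Step 31. [r8c3∈{5}] r8c3 has the single candidate 5. So r8c3=5.
Step 32. [r1c2∈{7}] r1c2 has the single candidate 7, so r1c2=7.
Step 33. [r2c9∈{8}] r2c9 is down to just 8, so r2c9=8.
Step 34. [r1c6∈{8}] r1c6's peers cover all but 8. So r1c6=8.
Step 35. [r3c9∈{5}] only 5 remains possible at r3c9, so r3c9=5.
Step 36. [r4c2∈{1}] only 1 remains possible at r4c2 ⇒ r4c2=1.
Step 37. [r4c9∈{6}] r4c9 is down to just 6, so r4c9=6.
Step 38. [r7c3∈{4}] r7c3 has the single candidate 4, so r7c3=4.
Step 39. [r6c1∈{3}] r6c1's peers cover all but 3. So r6c1=3.
Step 40. [r4c6∈{5}] r4c6 is down to just 5 ⇒ r4c6=5.

Answer: 4 7 6 9 5 8 1 3 2 / 9 5 3 4 1 2 7 6 8 / 8 2 1 7 6 3 9 4 5 / 7 1 8 3 9 5 4 2 6 / 5 4 9 8 2 6 3 7 1 / 3 6 2 1 7 4 5 8 9 / 1 8 4 2 3 9 6 5 7 / 2 9 5 6 4 7 8 1 3 / 6 3 7 5 8 1 2 9 4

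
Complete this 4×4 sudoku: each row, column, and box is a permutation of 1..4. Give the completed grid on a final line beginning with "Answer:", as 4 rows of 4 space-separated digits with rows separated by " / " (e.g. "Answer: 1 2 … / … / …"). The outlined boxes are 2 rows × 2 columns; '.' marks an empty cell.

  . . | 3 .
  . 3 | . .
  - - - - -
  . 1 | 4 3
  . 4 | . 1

Step 1. [r1c2∈{2}] r1c2's peers cover all but 2. So r1c2=2.
Step 2. [r2c3∈{1,2}] 1 has one home in col 3: r2c3, so r2c3=1.
Step 3. [r2c1∈{4}] only 4 remains possible at r2c1 ⇒ r2c1=4.
Step 4. [r4c1∈{2,3}] r4c1 is the only open cell in row 4 admitting 3. So r4c1=3.
Step 5. [r4c3∈{2}] r4c3 is down to just 2, so r4c3=2.
Step 6. [r2c4∈{2}] nothing but 2 survives at r2c4 ⇒ r2c4=2.
Step 7. [r1c4∈{4}] r1c4 has the single candidate 4 ⇒ r1c4=4.
Step 8. [r3c1∈{2}] only 2 remains possible at r3c1. So r3c1=2.
Step 9. [r1c1∈{1}] r1c1 is down to just 1. So r1c1=1.

Answer: 1 2 3 4 / 4 3 1 2 / 2 1 4 3 / 3 4 2 1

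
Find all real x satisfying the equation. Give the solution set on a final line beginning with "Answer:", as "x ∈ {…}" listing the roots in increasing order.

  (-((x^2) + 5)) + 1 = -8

Step 1. [(-((x^2) + 5)) + 1 = -8] the outer +1 inverts by subtracting 1, so sub: -((x^2) + 5) = -9.
Step 2. [-((x^2) + 5) = -9] flip signs both sides, so neg: (x^2) + 5 = 9.
Step 3. [(x^2) + 5 = 9] subtract 5: x sits inside (… + 5), so sub: x^2 = 4.
Step 4. [x^2 = 4] √ both sides: 4 ≥ 0 gives two branches ⇒ sqrt: x = 2 or -2.

Answer: x ∈ {-2, 2}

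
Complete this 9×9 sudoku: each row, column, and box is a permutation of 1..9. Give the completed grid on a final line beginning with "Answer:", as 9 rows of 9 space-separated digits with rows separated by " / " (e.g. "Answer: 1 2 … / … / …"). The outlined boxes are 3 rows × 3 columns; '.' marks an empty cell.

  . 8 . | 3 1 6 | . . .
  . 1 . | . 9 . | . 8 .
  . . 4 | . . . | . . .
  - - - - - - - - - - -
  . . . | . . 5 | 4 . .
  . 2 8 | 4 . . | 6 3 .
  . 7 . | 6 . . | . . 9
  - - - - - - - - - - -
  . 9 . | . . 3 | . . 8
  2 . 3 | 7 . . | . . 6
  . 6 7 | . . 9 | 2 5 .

Step 1. [r5c1∈{1,5,9}] 9 has one home in row 5: r5c1. So r5c1=9.
Step 2. [r8c2∈{4,5}] r8c2 is the only open cell in col 2 admitting 4 ⇒ r8c2=4.
Step 3. [r3c2∈{3,5}] r3c2 is the only open cell in col 2 admitting 5, so r3c2=5.
Step 4. [r5c9∈{1,5,7}] across row 5, 5 lands solely at r5c9. So r5c9=5.
Step 5. [r1c1∈{7}] r1c1's peers cover all but 7. So r1c1=7.
Step 6. [r3c8∈{1,2,6,7,9}] in col 8, 6 fits only at r3c8. So r3c8=6.
Step 7. [r3c7∈{1,3,7,9}] 9 has one home in row 3: r3c7. So r3c7=9.
Step 8. [r8c7∈{1}] r8c7 has the single candidate 1, so r8c7=1.
Step 9. [r2c7∈{3,5,7}] col 7 places 3 nowhere but r2c7. So r2c7=3.
Step 10. [r8c6∈{8}] r8c6 is down to just 8, so r8c6=8.
Step 11. [r9c4∈{1}] nothing but 1 survives at r9c4 ⇒ r9c4=1.
Step 12. [r2c6∈{2,4,7}] in col 6, 4 fits only at r2c6. So r2c6=4.
Step 13. [r2c9∈{2,7}] across row 2, 7 lands solely at r2c9, so r2c9=7.
Step 14. [r4c8∈{1,2,7}] 7 has one home in box 6: r4c8, so r4c8=7.
Step 15. [r6c8∈{1,2}] across col 8, 1 lands solely at r6c8, so r6c8=1.
Step 16. [r6c6∈{2}] r6c6's peers cover all but 2. So r6c6=2.
Step 17. [r1c8∈{2,4}] r1c8 is the only open cell in col 8 admitting 2, so r1c8=2.
Step 18. [r7c5∈{2,4,5,6}] 6 has one home in row 7: r7c5. So r7c5=6.
Step 19. [r3c5∈{2,7,8}] r3c5 is the only open cell in col 5 admitting 2. So r3c5=2.
Step 20. [r4c2∈{3}] r4c2's peers cover all but 3. So r4c2=3.
Step 21. [r6c3∈{5}] nothing but 5 survives at r6c3. So r6c3=5.
Step 22. [r2c1∈{6}] r2c1's peers cover all but 6 ⇒ r2c1=6.
Step 23. [r4c1∈{1}] only 1 remains possible at r4c1. So r4c1=1.
Step 24. [r4c5∈{8}] r4c5 is down to just 8. So r4c5=8.
Step 25. [r9c9∈{3,4}] 3 has one home in row 9: r9c9. So r9c9=3.
Step 26. [r5c5∈{7}] r5c5 is down to just 7, so r5c5=7.
Step 27. [r2c4∈{5}] nothing but 5 survives at r2c4. So r2c4=5.
Step 28. [r7c7∈{7}] r7c7 has the single candidate 7, so r7c7=7.
Step 29. [r3c4∈{8}] only 8 remains possible at r3c4 ⇒ r3c4=8.
Step 30. [r7c4∈{2}] nothing but 2 survives at r7c4 ⇒ r7c4=2.
Step 31. [r3c1∈{3}] r3c1's peers cover all but 3 ⇒ r3c1=3.
Step 32. [r3c9∈{1}] only 1 remains possible at r3c9. So r3c9=1.
Step 33. [r7c1∈{5}] r7c1 is down to just 5, so r7c1=5.
Step 34. [r4c4∈{9}] only 9 remains possible at r4c4. So r4c4=9.
Step 35. [r3c6∈{7}] r3c6 has the single candidate 7 ⇒ r3c6=7.
Step 36. [r5c6∈{1}] only 1 remains possible at r5c6 ⇒ r5c6=1.
Step 37. [r6c7∈{8}] r6c7 is down to just 8. So r6c7=8.
Step 38. [r6c1∈{4}] nothing but 4 survives at r6c1, so r6c1=4.
Step 39. [r6c5∈{3}] r6c5 is down to just 3, so r6c5=3.
Step 40. [r9c1∈{8}] r9c1 has the single candidate 8 ⇒ r9c1=8.
Step 41. [r9c5∈{4}] r9c5 has the single candidate 4 ⇒ r9c5=4.
Step 42. [r1c7∈{5}] only 5 remains possible at r1c7 ⇒ r1c7=5.
Step 43. [r4c3∈{6}] r4c3's peers cover all but 6. So r4c3=6.
Step 44. [r7c8∈{4}] nothing but 4 survives at r7c8. So r7c8=4.
Step 45. [r1c9∈{4}] r1c9's peers cover all but 4 ⇒ r1c9=4.
Step 46. [r7c3∈{1}] r7c3 is down to just 1. So r7c3=1.
Step 47. [r2c3∈{2}] r2c3 is down to just 2 ⇒ r2c3=2.
Step 48. [r1c3∈{9}] nothing but 9 survives at r1c3 ⇒ r1c3=9.
Step 49. [r4c9∈{2}] nothing but 2 survives at r4c9, so r4c9=2.
Step 50. [r8c8∈{9}] r8c8 is down to just 9. So r8c8=9.
Step 51. [r8c5∈{5}] r8c5 has the single candidate 5 ⇒ r8c5=5.

Answer: 7 8 9 3 1 6 5 2 4 / 6 1 2 5 9 4 3 8 7 / 3 5 4 8 2 7 9 6 1 / 1 3 6 9 8 5 4 7 2 / 9 2 8 4 7 1 6 3 5 / 4 7 5 6 3 2 8 1 9 / 5 9 1 2 6 3 7 4 8 / 2 4 3 7 5 8 1 9 6 / 8 6 7 1 4 9 2 5 3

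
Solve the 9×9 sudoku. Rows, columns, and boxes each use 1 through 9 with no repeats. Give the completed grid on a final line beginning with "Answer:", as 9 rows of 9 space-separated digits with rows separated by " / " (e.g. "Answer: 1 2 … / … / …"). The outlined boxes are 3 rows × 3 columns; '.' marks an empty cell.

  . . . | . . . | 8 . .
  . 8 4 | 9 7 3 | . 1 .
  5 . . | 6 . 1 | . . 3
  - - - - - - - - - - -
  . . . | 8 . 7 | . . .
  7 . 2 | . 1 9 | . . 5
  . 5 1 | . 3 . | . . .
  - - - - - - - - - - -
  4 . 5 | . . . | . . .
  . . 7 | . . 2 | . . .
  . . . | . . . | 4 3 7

Step 1. [r3c3∈{9}] r3c3's peers cover all but 9, so r3c3=9.
Step 2. [r5c4∈{4}] r5c4 has the single candidate 4, so r5c4=4.
Step 3. [r6c6∈{6}] r6c6's peers cover all but 6. So r6c6=6.
Step 4. [r8c5∈{4,5,6,8,9}] in row 8, 4 fits only at r8c5 ⇒ r8c5=4.
Step 5. [r3c8∈{2,4,7}] across row 3, 4 lands solely at r3c8, so r3c8=4.
Step 6. [r9c3∈{6,8}] col 3 places 8 nowhere but r9c3 ⇒ r9c3=8.
Step 7. [r5c8∈{6,8}] in row 5, 8 fits only at r5c8, so r5c8=8.
Step 8. [r6c4∈{2}] nothing but 2 survives at r6c4 ⇒ r6c4=2.
Step 9. [r1c4∈{5}] r1c4 has the single candidate 5. So r1c4=5.
Step 10. [r1c5∈{2}] nothing but 2 survives at r1c5 ⇒ r1c5=2.
Step 11. [r9c4∈{1}] only 1 remains possible at r9c4, so r9c4=1.
Step 12. [r8c9∈{1,6,8,9}] in row 8, 8 fits only at r8c9 ⇒ r8c9=8.
Step 13. [r4c2∈{3,4,6,9}] across col 2, 4 lands solely at r4c2, so r4c2=4.
Step 14. [r8c4∈{3}] only 3 remains possible at r8c4 ⇒ r8c4=3.
Step 15. [r7c2∈{1,2,3,6,9}] in row 7, 3 fits only at r7c2, so r7c2=3.
Step 16. [r5c2∈{6}] r5c2's peers cover all but 6 ⇒ r5c2=6.
Step 17. [r1c3∈{3,6}] col 3 places 6 nowhere but r1c3, so r1c3=6.
Step 18. [r1c9∈{9}] r1c9's peers cover all but 9, so r1c9=9.
Step 19. [r2c1∈{2}] r2c1's peers cover all but 2 ⇒ r2c1=2.
Step 20. [r3c7∈{2,7}] r3c7 is the only open cell in row 3 admitting 2 ⇒ r3c7=2.
Step 21. [r8c8∈{5,6,9}] col 8 places 5 nowhere but r8c8, so r8c8=5.
Step 22. [r2c9∈{6}] nothing but 6 survives at r2c9. So r2c9=6.
Step 23. [r4c3∈{3}] r4c3 has the single candidate 3 ⇒ r4c3=3.
Step 24. [r4c1∈{9}] r4c1's peers cover all but 9 ⇒ r4c1=9.
Step 25. [r6c7∈{7,9}] col 7 places 7 nowhere but r6c7, so r6c7=7.
Step 26. [r9c1∈{6}] nothing but 6 survives at r9c1 ⇒ r9c1=6.
Step 27. [r8c7∈{1,6,9}] in row 8, 6 fits only at r8c7. So r8c7=6.
Step 28. [r7c7∈{1,9}] in col 7, 9 fits only at r7c7. So r7c7=9.
Step 29. [r9c5∈{5,9}] in col 5, 9 fits only at r9c5. So r9c5=9.
Step 30. [r8c1∈{1}] only 1 remains possible at r8c1. So r8c1=1.
Step 31. [r7c8∈{2}] r7c8 is down to just 2 ⇒ r7c8=2.
Step 32. [r4c7∈{1}] r4c7's peers cover all but 1. So r4c7=1.
Step 33. [r1c8∈{7}] nothing but 7 survives at r1c8, so r1c8=7.
Step 34. [r7c6∈{8}] r7c6 has the single candidate 8. So r7c6=8.
Step 35. [r1c2∈{1}] r1c2's peers cover all but 1, so r1c2=1.
Step 36. [r1c6∈{4}] r1c6's peers cover all but 4. So r1c6=4.
Step 37. [r4c5∈{5}] nothing but 5 survives at r4c5, so r4c5=5.
Step 38. [r3c2∈{7}] r3c2's peers cover all but 7, so r3c2=7.
Step 39. [r7c5∈{6}] only 6 remains possible at r7c5, so r7c5=6.
Step 40. [r9c2∈{2}] r9c2's peers cover all but 2. So r9c2=2.
Step 41. [r3c5∈{8}] r3c5 is down to just 8, so r3c5=8.
Step 42. [r6c1∈{8}] r6c1's peers cover all but 8 ⇒ r6c1=8.
Step 43. [r7c9∈{1}] nothing but 1 survives at r7c9. So r7c9=1.
Step 44. [r6c9∈{4}] only 4 remains possible at r6c9, so r6c9=4.
Step 45. [r5c7∈{3}] only 3 remains possible at r5c7, so r5c7=3.
Step 46. [r1c1∈{3}] r1c1's peers cover all but 3. So r1c1=3.
Step 47. [r9c6∈{5}] r9c6 has the single candidate 5, so r9c6=5.
Step 48. [r6c8∈{9}] only 9 remains possible at r6c8 ⇒ r6c8=9.
Step 49. [r2c7∈{5}] r2c7's peers cover all but 5. So r2c7=5.
Step 50. [r7c4∈{7}] r7c4 has the single candidate 7, so r7c4=7.
Step 51. [r4c9∈{2}] r4c9 is down to just 2. So r4c9=2.
Step 52. [r4c8∈{6}] r4c8 has the single candidate 6. So r4c8=6.
Step 53. [r8c2∈{9}] r8c2's peers cover all but 9, so r8c2=9.

Answer: 3 1 6 5 2 4 8 7 9 / 2 8 4 9 7 3 5 1 6 / 5 7 9 6 8 1 2 4 3 / 9 4 3 8 5 7 1 6 2 / 7 6 2 4 1 9 3 8 5 / 8 5 1 2 3 6 7 9 4 / 4 3 5 7 6 8 9 2 1 / 1 9 7 3 4 2 6 5 8 / 6 2 8 1 9 5 4 3 7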